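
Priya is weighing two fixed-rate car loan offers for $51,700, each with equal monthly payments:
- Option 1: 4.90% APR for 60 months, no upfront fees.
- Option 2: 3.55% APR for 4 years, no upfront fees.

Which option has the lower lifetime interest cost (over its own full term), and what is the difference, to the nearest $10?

Option 1: at 4.90% the monthly rate is 0.0040833, so the payment is 51,700 × 0.0040833 / (1 − 1.0040833^−60) = $973.28.
Total interest on Option 1 = 60 × $973.28 − $51,700 = $6,696.80.
Option 2: monthly rate = 3.55%/12 = 0.0029583; payment = 51,700 × 0.0029583 / (1 − (1+0.0029583)^−48) = $1,156.96.
Total interest on Option 2 = 48 × $1,156.96 − $51,700 = $3,834.08.
Option 2 is lower by $2,862.72.

Option 2 by $2,860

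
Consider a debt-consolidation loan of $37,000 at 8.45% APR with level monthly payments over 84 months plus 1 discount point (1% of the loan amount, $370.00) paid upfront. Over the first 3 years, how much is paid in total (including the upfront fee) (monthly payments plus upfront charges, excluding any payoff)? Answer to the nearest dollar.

Monthly rate = 8.45%/12 = 0.0070417; payment = 37,000 × 0.0070417 / (1 − (1+0.0070417)^−84) = $585.02.
Total outlay = 36 × $585.02 + $370.00 = $21,430.72.

$21,431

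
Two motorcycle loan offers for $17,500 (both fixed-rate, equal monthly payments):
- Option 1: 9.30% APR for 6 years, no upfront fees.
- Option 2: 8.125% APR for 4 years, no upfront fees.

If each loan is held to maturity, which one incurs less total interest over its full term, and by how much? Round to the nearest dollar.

Option 2 by $2,344

Option 1: monthly rate = 9.3%/12 = 0.0077500; payment = 17,500 × 0.0077500 / (1 − (1+0.0077500)^−72) = $318.06.
Total interest on Option 1 = 72 × $318.06 − $17,500 = $5,400.32.
Option 2: monthly rate = 8.125%/12 = 0.0067708; payment = 17,500 × 0.0067708 / (1 − (1+0.0067708)^−48) = $428.25.
Total interest on Option 2 = 48 × $428.25 − $17,500 = $3,056.00.
Option 2 is lower by $2,344.32.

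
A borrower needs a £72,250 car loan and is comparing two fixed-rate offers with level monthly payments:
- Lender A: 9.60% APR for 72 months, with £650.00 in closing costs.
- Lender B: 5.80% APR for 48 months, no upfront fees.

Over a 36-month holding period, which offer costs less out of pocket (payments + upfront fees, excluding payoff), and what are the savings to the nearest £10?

Lender A: at 9.60% the monthly rate is 0.0080000, so the payment is 72,250 × 0.0080000 / (1 − 1.0080000^−72) = £1,323.96.
Lender B: monthly rate = 5.8%/12 = 0.0048333; payment = 72,250 × 0.0048333 / (1 − (1+0.0048333)^−48) = £1,690.18.
Over 36 months: Lender A costs 36 × £1,323.96 + £650.00 = £48,312.56; Lender B costs 36 × £1,690.18 = £60,846.48.
Lender A is cheaper by £60,846.48 − £48,312.56 = £12,533.92.

Lender A by £12,530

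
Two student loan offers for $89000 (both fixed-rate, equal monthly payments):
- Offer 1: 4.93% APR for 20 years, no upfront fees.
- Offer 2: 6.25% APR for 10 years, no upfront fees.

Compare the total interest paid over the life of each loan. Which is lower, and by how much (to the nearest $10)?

Offer 2 by $20,230

Offer 1: at 4.93% the monthly rate is 0.0041083, so the payment is 89,000 × 0.0041083 / (1 − 1.0041083^−240) = $583.92.
Total interest on Offer 1 = 240 × $583.92 − $89,000 = $51,140.80.
Offer 2: at 6.25% the monthly rate is 0.0052083, so the payment is 89,000 × 0.0052083 / (1 − 1.0052083^−120) = $999.29.
Total interest on Offer 2 = 120 × $999.29 − $89,000 = $30,914.80.
Offer 2 is lower by $20,226.00.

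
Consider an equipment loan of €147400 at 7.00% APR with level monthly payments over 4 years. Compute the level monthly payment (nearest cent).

At 7.00% the monthly rate is 0.0058333, so the payment is 147,400 × 0.0058333 / (1 − 1.0058333^−48) = €3,529.68.

€3,529.68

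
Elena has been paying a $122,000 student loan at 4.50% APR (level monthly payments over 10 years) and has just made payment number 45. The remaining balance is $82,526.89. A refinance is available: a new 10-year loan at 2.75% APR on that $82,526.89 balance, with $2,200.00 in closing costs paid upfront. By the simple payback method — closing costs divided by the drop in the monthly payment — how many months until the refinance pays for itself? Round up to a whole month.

5 months

Current payment = 122,000 × 4.5%/12 / (1 − (1+0.0037500)^−120) = $1,264.39.
Refinanced payment = 82,526.89 × 0.0022917 / (1 − (1+0.0022917)^−120) = $787.40.
Monthly savings = $1,264.39 − $787.40 = $476.99.
Break-even = $2,200.00 / $476.99 = 4.61 → 5 months.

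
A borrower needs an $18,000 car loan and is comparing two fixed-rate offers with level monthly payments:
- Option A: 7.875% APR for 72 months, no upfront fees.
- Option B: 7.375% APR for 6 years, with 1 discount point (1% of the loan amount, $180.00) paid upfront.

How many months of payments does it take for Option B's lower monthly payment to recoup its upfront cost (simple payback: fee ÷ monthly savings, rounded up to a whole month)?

Option A: monthly rate = 7.875%/12 = 0.0065625; payment = 18,000 × 0.0065625 / (1 − (1+0.0065625)^−72) = $314.50.
Option B: at 7.375% the monthly rate is 0.0061458, so the payment is 18,000 × 0.0061458 / (1 − 1.0061458^−72) = $310.13.
Monthly savings = $314.50 − $310.13 = $4.37.
Break-even = $180.00 / $4.37 = 41.19 → 42 months.

42 months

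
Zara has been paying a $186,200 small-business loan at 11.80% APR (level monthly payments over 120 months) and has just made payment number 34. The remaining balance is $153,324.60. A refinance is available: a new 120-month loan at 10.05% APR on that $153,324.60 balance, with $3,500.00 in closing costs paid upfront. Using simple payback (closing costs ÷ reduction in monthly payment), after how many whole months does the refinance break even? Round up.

Current payment = 186,200 × 11.8%/12 / (1 − (1+0.0098333)^−120) = $2,649.95.
Refinanced payment = 153,324.60 × 0.0083750 / (1 − (1+0.0083750)^−120) = $2,030.44.
Monthly savings = $2,649.95 − $2,030.44 = $619.51.
Break-even = $3,500.00 / $619.51 = 5.65 → 6 months.

6 months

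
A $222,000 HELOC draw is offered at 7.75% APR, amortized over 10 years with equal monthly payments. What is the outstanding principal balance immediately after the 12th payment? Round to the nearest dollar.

$206,698

With monthly rate i = 7.75%/12 = 0.0064583, the balance after k of n payments is P · [(1+i)^n − (1+i)^k] / [(1+i)^n − 1].
(1+0.0064583)^120 = 2.16519000 and (1+0.0064583)^12 = 1.08031300, so the balance is 222,000 × (2.16519000 − 1.08031300) / (2.16519000 − 1) = $206,698.22.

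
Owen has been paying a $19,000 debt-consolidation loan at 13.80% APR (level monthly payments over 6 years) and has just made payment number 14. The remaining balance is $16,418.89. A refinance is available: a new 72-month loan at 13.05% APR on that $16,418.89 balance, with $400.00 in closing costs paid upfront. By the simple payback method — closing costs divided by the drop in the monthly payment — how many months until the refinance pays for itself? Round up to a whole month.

Current payment = 19,000 × 13.8%/12 / (1 − (1+0.0115000)^−72) = $389.48.
Refinanced payment = 16,418.89 × 0.0108750 / (1 − (1+0.0108750)^−72) = $330.03.
Monthly savings = $389.48 − $330.03 = $59.45.
Break-even = $400.00 / $59.45 = 6.73 → 7 months.

7 months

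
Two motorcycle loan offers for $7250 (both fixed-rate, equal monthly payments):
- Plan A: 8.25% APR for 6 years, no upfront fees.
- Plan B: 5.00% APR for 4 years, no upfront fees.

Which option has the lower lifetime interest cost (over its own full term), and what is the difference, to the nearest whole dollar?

Plan A: at 8.25% the monthly rate is 0.0068750, so the payment is 7,250 × 0.0068750 / (1 − 1.0068750^−72) = $128.00.
Total interest on Plan A = 72 × $128.00 − $7,250 = $1,966.00.
Plan B: at 5.00% the monthly rate is 0.0041667, so the payment is 7,250 × 0.0041667 / (1 − 1.0041667^−48) = $166.96.
Total interest on Plan B = 48 × $166.96 − $7,250 = $764.08.
Plan B is lower by $1,201.92.

Plan B by $1,202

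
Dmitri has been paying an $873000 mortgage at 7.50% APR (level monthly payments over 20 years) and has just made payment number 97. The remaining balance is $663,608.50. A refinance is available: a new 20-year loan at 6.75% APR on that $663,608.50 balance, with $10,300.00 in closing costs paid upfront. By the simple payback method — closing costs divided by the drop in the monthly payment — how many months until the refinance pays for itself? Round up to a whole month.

6 months

Current payment = 873,000 × 7.5%/12 / (1 − (1+0.0062500)^−240) = $7,032.83.
Refinanced payment = 663,608.50 × 0.0056250 / (1 − (1+0.0056250)^−240) = $5,045.84.
Monthly savings = $7,032.83 − $5,045.84 = $1,986.99.
Break-even = $10,300.00 / $1,986.99 = 5.18 → 6 months.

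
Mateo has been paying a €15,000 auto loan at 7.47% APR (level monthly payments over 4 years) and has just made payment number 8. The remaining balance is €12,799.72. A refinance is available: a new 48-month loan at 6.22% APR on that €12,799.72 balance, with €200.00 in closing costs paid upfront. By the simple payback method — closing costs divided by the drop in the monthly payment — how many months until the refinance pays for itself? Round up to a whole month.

Current payment = 15,000 × 7.47%/12 / (1 − (1+0.0062250)^−48) = €362.47.
Refinanced payment = 12,799.72 × 0.0051833 / (1 − (1+0.0051833)^−48) = €301.89.
Monthly savings = €362.47 − €301.89 = €60.58.
Break-even = €200.00 / €60.58 = 3.30 → 4 months.

4 months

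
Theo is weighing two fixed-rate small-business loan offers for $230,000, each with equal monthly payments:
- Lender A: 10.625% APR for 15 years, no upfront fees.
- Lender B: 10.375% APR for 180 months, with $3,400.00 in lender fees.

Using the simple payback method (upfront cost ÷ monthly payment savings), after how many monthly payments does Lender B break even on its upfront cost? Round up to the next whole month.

96 months

Lender A: at 10.625% the monthly rate is 0.0088542, so the payment is 230,000 × 0.0088542 / (1 − 1.0088542^−180) = $2,560.27.
Lender B: monthly rate = 10.375%/12 = 0.0086458; payment = 230,000 × 0.0086458 / (1 − (1+0.0086458)^−180) = $2,524.62.
Monthly savings = $2,560.27 − $2,524.62 = $35.65.
Break-even = $3,400.00 / $35.65 = 95.37 → 96 months.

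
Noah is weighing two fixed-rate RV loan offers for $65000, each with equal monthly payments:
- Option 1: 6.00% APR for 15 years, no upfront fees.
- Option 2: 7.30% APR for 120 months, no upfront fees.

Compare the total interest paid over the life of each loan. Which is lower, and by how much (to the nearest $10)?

Option 2 by $6,960

Option 1: monthly rate = 6%/12 = 0.0050000; payment = 65,000 × 0.0050000 / (1 − (1+0.0050000)^−180) = $548.51.
Total interest on Option 1 = 180 × $548.51 − $65,000 = $33,731.80.
Option 2: at 7.30% the monthly rate is 0.0060833, so the payment is 65,000 × 0.0060833 / (1 − 1.0060833^−120) = $764.79.
Total interest on Option 2 = 120 × $764.79 − $65,000 = $26,774.80.
Option 2 is lower by $6,957.00.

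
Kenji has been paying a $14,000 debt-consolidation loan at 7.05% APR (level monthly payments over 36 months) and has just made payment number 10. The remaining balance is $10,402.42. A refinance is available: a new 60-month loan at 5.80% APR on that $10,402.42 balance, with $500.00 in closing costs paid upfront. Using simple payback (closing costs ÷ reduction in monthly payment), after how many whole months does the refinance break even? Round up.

3 months

Current payment = 14,000 × 7.05%/12 / (1 − (1+0.0058750)^−36) = $432.60.
Refinanced payment = 10,402.42 × 0.0048333 / (1 − (1+0.0048333)^−60) = $200.14.
Monthly savings = $432.60 − $200.14 = $232.46.
Break-even = $500.00 / $232.46 = 2.15 → 3 months.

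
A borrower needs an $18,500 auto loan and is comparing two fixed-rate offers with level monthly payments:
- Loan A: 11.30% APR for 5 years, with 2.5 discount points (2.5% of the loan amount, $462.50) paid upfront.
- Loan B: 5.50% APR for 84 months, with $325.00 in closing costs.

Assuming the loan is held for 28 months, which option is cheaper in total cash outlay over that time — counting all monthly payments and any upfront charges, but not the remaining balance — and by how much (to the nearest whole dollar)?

Loan A: at 11.30% the monthly rate is 0.0094167, so the payment is 18,500 × 0.0094167 / (1 − 1.0094167^−60) = $405.01.
Loan B: at 5.50% the monthly rate is 0.0045833, so the payment is 18,500 × 0.0045833 / (1 − 1.0045833^−84) = $265.85.
Over 28 months: Loan A costs 28 × $405.01 + $462.50 = $11,802.78; Loan B costs 28 × $265.85 + $325.00 = $7,768.80.
Loan B is cheaper by $11,802.78 − $7,768.80 = $4,033.98.

Loan B by $4,034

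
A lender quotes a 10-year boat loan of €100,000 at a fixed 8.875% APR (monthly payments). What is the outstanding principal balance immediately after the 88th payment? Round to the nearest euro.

€35,787

With monthly rate i = 8.875%/12 = 0.0073958, the balance after k of n payments is P · [(1+i)^n − (1+i)^k] / [(1+i)^n − 1].
(1+0.0073958)^120 = 2.42112956 and (1+0.0073958)^88 = 1.91255187, so the balance is 100,000 × (2.42112956 − 1.91255187) / (2.42112956 − 1) = €35,786.86.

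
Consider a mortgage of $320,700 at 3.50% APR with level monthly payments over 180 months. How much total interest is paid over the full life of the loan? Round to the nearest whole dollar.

At 3.50% the monthly rate is 0.0029167, so the payment is 320,700 × 0.0029167 / (1 − 1.0029167^−180) = $2,292.63.
Total paid = 180 × $2,292.63 = $412,673.40; interest = $412,673.40 − $320,700 = $91,973.40.

$91,973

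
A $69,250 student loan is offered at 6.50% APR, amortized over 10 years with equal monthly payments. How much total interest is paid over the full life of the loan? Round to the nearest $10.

$25,110

At 6.50% the monthly rate is 0.0054167, so the payment is 69,250 × 0.0054167 / (1 − 1.0054167^−120) = $786.32.
Total paid = 120 × $786.32 = $94,358.40; interest = $94,358.40 − $69,250 = $25,108.40.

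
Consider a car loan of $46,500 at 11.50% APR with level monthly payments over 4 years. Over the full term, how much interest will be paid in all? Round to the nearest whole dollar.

At 11.50% the monthly rate is 0.0095833, so the payment is 46,500 × 0.0095833 / (1 − 1.0095833^−48) = $1,213.14.
Total paid = 48 × $1,213.14 = $58,230.72; interest = $58,230.72 − $46,500 = $11,730.72.

$11,731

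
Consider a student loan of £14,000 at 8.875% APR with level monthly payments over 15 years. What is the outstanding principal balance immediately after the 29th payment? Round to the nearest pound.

With monthly rate i = 8.875%/12 = 0.0073958, the balance after k of n payments is P · [(1+i)^n − (1+i)^k] / [(1+i)^n − 1].
(1+0.0073958)^180 = 3.76727258 and (1+0.0073958)^29 = 1.23823865, so the balance is 14,000 × (3.76727258 − 1.23823865) / (3.76727258 − 1) = £12,794.72.

£12,795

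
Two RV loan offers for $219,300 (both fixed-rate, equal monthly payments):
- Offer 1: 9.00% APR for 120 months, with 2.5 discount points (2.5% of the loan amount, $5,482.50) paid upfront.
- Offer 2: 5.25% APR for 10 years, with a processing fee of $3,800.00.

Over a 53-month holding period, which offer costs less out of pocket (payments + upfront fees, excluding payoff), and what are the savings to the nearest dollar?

Offer 2 by $24,212

Offer 1: monthly rate = 9%/12 = 0.0075000; payment = 219,300 × 0.0075000 / (1 − (1+0.0075000)^−120) = $2,778.00.
Offer 2: at 5.25% the monthly rate is 0.0043750, so the payment is 219,300 × 0.0043750 / (1 − 1.0043750^−120) = $2,352.91.
Over 53 months: Offer 1 costs 53 × $2,778.00 + $5,482.50 = $152,716.50; Offer 2 costs 53 × $2,352.91 + $3,800.00 = $128,504.23.
Offer 2 is cheaper by $152,716.50 − $128,504.23 = $24,212.27.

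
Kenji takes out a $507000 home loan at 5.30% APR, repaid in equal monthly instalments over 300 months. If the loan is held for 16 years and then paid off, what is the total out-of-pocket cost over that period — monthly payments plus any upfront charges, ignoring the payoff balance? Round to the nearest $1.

$586,207

Monthly rate = 5.3%/12 = 0.0044167; payment = 507,000 × 0.0044167 / (1 − (1+0.0044167)^−300) = $3,053.16.
Total outlay = 192 × $3,053.16 = $586,206.72.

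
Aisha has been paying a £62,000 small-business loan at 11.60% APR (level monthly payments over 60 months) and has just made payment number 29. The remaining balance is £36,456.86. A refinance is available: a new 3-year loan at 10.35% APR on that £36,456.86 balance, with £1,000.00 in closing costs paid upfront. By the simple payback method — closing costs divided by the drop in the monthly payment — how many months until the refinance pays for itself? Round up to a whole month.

Current payment = 62,000 × 11.6%/12 / (1 − (1+0.0096667)^−60) = £1,366.66.
Refinanced payment = 36,456.86 × 0.0086250 / (1 − (1+0.0086250)^−36) = £1,182.36.
Monthly savings = £1,366.66 − £1,182.36 = £184.30.
Break-even = £1,000.00 / £184.30 = 5.43 → 6 months.

6 months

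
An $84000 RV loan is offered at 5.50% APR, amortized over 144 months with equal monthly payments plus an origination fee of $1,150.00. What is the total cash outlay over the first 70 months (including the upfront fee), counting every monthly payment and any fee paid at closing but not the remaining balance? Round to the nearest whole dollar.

Monthly rate = 5.5%/12 = 0.0045833; payment = 84,000 × 0.0045833 / (1 − (1+0.0045833)^−144) = $798.14.
Total outlay = 70 × $798.14 + $1,150.00 = $57,019.80.

$57,020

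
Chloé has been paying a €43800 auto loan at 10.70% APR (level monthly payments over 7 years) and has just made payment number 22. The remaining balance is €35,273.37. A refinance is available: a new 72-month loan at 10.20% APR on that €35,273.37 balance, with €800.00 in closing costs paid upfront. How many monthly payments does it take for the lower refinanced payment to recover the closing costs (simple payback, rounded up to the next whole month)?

10 months

Current payment = 43,800 × 10.7%/12 / (1 − (1+0.0089167)^−84) = €743.07.
Refinanced payment = 35,273.37 × 0.0085000 / (1 − (1+0.0085000)^−72) = €657.03.
Monthly savings = €743.07 − €657.03 = €86.04.
Break-even = €800.00 / €86.04 = 9.30 → 10 months.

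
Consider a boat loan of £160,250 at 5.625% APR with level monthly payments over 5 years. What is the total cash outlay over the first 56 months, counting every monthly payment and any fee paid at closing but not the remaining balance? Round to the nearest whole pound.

Monthly rate = 5.625%/12 = 0.0046875; payment = 160,250 × 0.0046875 / (1 − (1+0.0046875)^−60) = £3,070.22.
Total outlay = 56 × £3,070.22 = £171,932.32.

£171,932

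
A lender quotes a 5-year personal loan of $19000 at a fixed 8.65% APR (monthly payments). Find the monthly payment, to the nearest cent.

Monthly rate = 8.65%/12 = 0.0072083; payment = 19,000 × 0.0072083 / (1 − (1+0.0072083)^−60) = $391.19.

$391.19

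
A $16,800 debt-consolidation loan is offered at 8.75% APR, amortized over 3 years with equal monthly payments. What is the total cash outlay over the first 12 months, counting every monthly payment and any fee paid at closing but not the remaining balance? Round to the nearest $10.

At 8.75% the monthly rate is 0.0072917, so the payment is 16,800 × 0.0072917 / (1 − 1.0072917^−36) = $532.28.
Total outlay = 12 × $532.28 = $6,387.36.

$6,390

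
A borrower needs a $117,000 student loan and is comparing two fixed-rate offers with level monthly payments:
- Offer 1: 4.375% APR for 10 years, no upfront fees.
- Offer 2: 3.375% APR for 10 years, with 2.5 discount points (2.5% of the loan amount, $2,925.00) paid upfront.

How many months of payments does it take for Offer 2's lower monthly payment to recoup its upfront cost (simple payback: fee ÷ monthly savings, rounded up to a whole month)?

53 months

Offer 1: monthly rate = 4.375%/12 = 0.0036458; payment = 117,000 × 0.0036458 / (1 − (1+0.0036458)^−120) = $1,205.53.
Offer 2: monthly rate = 3.375%/12 = 0.0028125; payment = 117,000 × 0.0028125 / (1 − (1+0.0028125)^−120) = $1,150.13.
Monthly savings = $1,205.53 − $1,150.13 = $55.40.
Break-even = $2,925.00 / $55.40 = 52.80 → 53 months.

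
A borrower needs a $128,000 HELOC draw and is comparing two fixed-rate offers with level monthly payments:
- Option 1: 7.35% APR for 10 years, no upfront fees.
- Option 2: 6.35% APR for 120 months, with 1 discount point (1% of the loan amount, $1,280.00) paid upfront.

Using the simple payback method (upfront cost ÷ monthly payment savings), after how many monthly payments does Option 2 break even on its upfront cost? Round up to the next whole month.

Option 1: monthly rate = 7.35%/12 = 0.0061250; payment = 128,000 × 0.0061250 / (1 − (1+0.0061250)^−120) = $1,509.38.
Option 2: monthly rate = 6.35%/12 = 0.0052917; payment = 128,000 × 0.0052917 / (1 − (1+0.0052917)^−120) = $1,443.66.
Monthly savings = $1,509.38 − $1,443.66 = $65.72.
Break-even = $1,280.00 / $65.72 = 19.48 → 20 months.

20 months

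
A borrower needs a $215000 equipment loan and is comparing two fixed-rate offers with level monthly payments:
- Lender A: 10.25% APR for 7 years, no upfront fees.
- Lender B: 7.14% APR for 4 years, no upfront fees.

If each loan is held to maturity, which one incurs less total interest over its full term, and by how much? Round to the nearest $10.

Lender B by $54,360

Lender A: at 10.25% the monthly rate is 0.0085417, so the payment is 215,000 × 0.0085417 / (1 − 1.0085417^−84) = $3,597.09.
Total interest on Lender A = 84 × $3,597.09 − $215,000 = $87,155.56.
Lender B: at 7.14% the monthly rate is 0.0059500, so the payment is 215,000 × 0.0059500 / (1 − 1.0059500^−48) = $5,162.42.
Total interest on Lender B = 48 × $5,162.42 − $215,000 = $32,796.16.
Lender B is lower by $54,359.40.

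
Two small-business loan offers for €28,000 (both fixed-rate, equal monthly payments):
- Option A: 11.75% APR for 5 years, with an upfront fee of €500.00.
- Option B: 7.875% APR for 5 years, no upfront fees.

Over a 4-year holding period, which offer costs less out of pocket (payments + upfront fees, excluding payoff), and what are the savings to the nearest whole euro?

Option B by €3,056

Option A: at 11.75% the monthly rate is 0.0097917, so the payment is 28,000 × 0.0097917 / (1 − 1.0097917^−60) = €619.31.
Option B: monthly rate = 7.875%/12 = 0.0065625; payment = 28,000 × 0.0065625 / (1 − (1+0.0065625)^−60) = €566.07.
Over 48 months: Option A costs 48 × €619.31 + €500.00 = €30,226.88; Option B costs 48 × €566.07 = €27,171.36.
Option B is cheaper by €30,226.88 − €27,171.36 = €3,055.52.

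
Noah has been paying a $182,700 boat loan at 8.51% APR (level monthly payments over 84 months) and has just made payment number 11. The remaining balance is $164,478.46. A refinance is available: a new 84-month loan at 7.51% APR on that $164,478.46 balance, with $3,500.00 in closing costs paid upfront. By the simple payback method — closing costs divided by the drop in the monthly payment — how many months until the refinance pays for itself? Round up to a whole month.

Current payment = 182,700 × 8.51%/12 / (1 − (1+0.0070917)^−84) = $2,894.24.
Refinanced payment = 164,478.46 × 0.0062583 / (1 − (1+0.0062583)^−84) = $2,523.63.
Monthly savings = $2,894.24 − $2,523.63 = $370.61.
Break-even = $3,500.00 / $370.61 = 9.44 → 10 months.

10 months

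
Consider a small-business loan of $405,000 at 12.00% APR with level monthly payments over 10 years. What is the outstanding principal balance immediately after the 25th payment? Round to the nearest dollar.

With monthly rate i = 12%/12 = 0.0100000, the balance after k of n payments is P · [(1+i)^n − (1+i)^k] / [(1+i)^n − 1].
(1+0.0100000)^120 = 3.30038689 and (1+0.0100000)^25 = 1.28243200, so the balance is 405,000 × (3.30038689 − 1.28243200) / (3.30038689 − 1) = $355,275.77.

$355,276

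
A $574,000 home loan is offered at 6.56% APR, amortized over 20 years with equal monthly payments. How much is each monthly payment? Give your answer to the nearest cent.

$4,299.89

Monthly rate = 6.56%/12 = 0.0054667; payment = 574,000 × 0.0054667 / (1 − (1+0.0054667)^−240) = $4,299.89.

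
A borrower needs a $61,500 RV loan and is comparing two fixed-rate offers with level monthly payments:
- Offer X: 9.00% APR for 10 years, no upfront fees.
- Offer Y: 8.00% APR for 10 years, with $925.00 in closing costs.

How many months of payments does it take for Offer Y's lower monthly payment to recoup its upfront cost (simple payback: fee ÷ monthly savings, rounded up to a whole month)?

Offer X: at 9.00% the monthly rate is 0.0075000, so the payment is 61,500 × 0.0075000 / (1 − 1.0075000^−120) = $779.06.
Offer Y: at 8.00% the monthly rate is 0.0066667, so the payment is 61,500 × 0.0066667 / (1 − 1.0066667^−120) = $746.16.
Monthly savings = $779.06 − $746.16 = $32.90.
Break-even = $925.00 / $32.90 = 28.12 → 29 months.

29 months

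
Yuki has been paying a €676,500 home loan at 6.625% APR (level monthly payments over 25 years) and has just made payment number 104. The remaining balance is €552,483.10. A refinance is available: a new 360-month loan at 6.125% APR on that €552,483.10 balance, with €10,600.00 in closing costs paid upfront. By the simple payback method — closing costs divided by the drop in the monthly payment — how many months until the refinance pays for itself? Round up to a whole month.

Current payment = 676,500 × 6.625%/12 / (1 − (1+0.0055208)^−300) = €4,620.76.
Refinanced payment = 552,483.10 × 0.0051042 / (1 − (1+0.0051042)^−360) = €3,356.95.
Monthly savings = €4,620.76 − €3,356.95 = €1,263.81.
Break-even = €10,600.00 / €1,263.81 = 8.39 → 9 months.

9 months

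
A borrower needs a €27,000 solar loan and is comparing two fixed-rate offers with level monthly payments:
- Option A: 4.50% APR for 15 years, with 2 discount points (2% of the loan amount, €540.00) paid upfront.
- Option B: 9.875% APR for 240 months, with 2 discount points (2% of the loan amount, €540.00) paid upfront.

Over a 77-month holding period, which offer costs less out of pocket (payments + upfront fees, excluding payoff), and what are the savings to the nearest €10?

Option A: at 4.50% the monthly rate is 0.0037500, so the payment is 27,000 × 0.0037500 / (1 − 1.0037500^−180) = €206.55.
Option B: monthly rate = 9.875%/12 = 0.0082292; payment = 27,000 × 0.0082292 / (1 − (1+0.0082292)^−240) = €258.32.
Over 77 months: Option A costs 77 × €206.55 + €540.00 = €16,444.35; Option B costs 77 × €258.32 + €540.00 = €20,430.64.
Option A is cheaper by €20,430.64 − €16,444.35 = €3,986.29.

Option A by €3,990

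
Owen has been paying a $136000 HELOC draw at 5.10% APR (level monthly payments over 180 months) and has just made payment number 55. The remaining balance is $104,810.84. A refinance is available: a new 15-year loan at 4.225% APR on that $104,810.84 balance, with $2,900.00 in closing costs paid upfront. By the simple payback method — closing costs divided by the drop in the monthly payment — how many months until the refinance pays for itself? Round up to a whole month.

Current payment = 136,000 × 5.1%/12 / (1 − (1+0.0042500)^−180) = $1,082.58.
Refinanced payment = 104,810.84 × 0.0035208 / (1 − (1+0.0035208)^−180) = $787.14.
Monthly savings = $1,082.58 − $787.14 = $295.44.
Break-even = $2,900.00 / $295.44 = 9.82 → 10 months.

10 months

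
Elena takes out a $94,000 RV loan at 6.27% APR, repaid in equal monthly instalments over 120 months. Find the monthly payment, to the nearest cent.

Monthly rate = 6.27%/12 = 0.0052250; payment = 94,000 × 0.0052250 / (1 − (1+0.0052250)^−120) = $1,056.38.

$1,056.38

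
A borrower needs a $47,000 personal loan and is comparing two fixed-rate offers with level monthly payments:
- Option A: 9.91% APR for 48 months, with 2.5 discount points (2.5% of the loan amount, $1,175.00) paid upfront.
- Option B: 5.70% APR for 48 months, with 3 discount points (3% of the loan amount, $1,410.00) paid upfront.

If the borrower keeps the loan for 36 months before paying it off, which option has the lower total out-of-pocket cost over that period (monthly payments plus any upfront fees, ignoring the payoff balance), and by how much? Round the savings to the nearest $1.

Option B by $3,101

Option A: at 9.91% the monthly rate is 0.0082583, so the payment is 47,000 × 0.0082583 / (1 − 1.0082583^−48) = $1,190.01.
Option B: monthly rate = 5.7%/12 = 0.0047500; payment = 47,000 × 0.0047500 / (1 − (1+0.0047500)^−48) = $1,097.34.
Over 36 months: Option A costs 36 × $1,190.01 + $1,175.00 = $44,015.36; Option B costs 36 × $1,097.34 + $1,410.00 = $40,914.24.
Option B is cheaper by $44,015.36 − $40,914.24 = $3,101.12.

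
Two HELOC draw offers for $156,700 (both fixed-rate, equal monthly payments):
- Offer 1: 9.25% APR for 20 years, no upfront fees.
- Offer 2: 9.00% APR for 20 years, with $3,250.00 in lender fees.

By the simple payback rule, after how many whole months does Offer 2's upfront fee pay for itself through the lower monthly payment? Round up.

129 months

Offer 1: at 9.25% the monthly rate is 0.0077083, so the payment is 156,700 × 0.0077083 / (1 − 1.0077083^−240) = $1,435.16.
Offer 2: monthly rate = 9%/12 = 0.0075000; payment = 156,700 × 0.0075000 / (1 − (1+0.0075000)^−240) = $1,409.87.
Monthly savings = $1,435.16 − $1,409.87 = $25.29.
Break-even = $3,250.00 / $25.29 = 128.51 → 129 months.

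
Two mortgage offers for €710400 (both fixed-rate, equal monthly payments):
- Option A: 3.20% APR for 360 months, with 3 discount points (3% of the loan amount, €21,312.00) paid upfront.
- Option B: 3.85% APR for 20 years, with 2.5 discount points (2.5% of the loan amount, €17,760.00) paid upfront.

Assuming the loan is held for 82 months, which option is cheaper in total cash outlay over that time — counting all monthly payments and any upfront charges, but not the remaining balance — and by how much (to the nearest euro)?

Option A: monthly rate = 3.2%/12 = 0.0026667; payment = 710,400 × 0.0026667 / (1 − (1+0.0026667)^−360) = €3,072.24.
Option B: at 3.85% the monthly rate is 0.0032083, so the payment is 710,400 × 0.0032083 / (1 − 1.0032083^−240) = €4,248.94.
Over 82 months: Option A costs 82 × €3,072.24 + €21,312.00 = €273,235.68; Option B costs 82 × €4,248.94 + €17,760.00 = €366,173.08.
Option A is cheaper by €366,173.08 − €273,235.68 = €92,937.40.

Option A by €92,937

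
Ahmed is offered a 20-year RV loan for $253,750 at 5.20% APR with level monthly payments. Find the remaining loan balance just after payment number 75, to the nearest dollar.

With monthly rate i = 5.2%/12 = 0.0043333, the balance after k of n payments is P · [(1+i)^n − (1+i)^k] / [(1+i)^n − 1].
(1+0.0043333)^240 = 2.82286734 and (1+0.0043333)^75 = 1.38305921, so the balance is 253,750 × (2.82286734 − 1.38305921) / (2.82286734 − 1) = $200,426.72.

$200,427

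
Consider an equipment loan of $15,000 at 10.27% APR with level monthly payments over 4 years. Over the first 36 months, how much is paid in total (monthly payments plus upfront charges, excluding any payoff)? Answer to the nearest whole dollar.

$13,766

Monthly rate = 10.27%/12 = 0.0085583; payment = 15,000 × 0.0085583 / (1 − (1+0.0085583)^−48) = $382.39.
Total outlay = 36 × $382.39 = $13,766.04.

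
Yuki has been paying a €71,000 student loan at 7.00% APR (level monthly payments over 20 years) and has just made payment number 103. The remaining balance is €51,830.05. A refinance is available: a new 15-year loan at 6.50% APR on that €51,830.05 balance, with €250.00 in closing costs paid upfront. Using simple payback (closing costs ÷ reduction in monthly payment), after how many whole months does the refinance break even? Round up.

Current payment = 71,000 × 7%/12 / (1 − (1+0.0058333)^−240) = €550.46.
Refinanced payment = 51,830.05 × 0.0054167 / (1 − (1+0.0054167)^−180) = €451.50.
Monthly savings = €550.46 − €451.50 = €98.96.
Break-even = €250.00 / €98.96 = 2.53 → 3 months.

3 months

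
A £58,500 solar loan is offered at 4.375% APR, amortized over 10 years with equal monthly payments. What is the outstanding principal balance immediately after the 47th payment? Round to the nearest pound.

£38,572

With monthly rate i = 4.375%/12 = 0.0036458, the balance after k of n payments is P · [(1+i)^n − (1+i)^k] / [(1+i)^n − 1].
(1+0.0036458)^120 = 1.54759855 and (1+0.0036458)^47 = 1.18654125, so the balance is 58,500 × (1.54759855 − 1.18654125) / (1.54759855 − 1) = £38,571.78.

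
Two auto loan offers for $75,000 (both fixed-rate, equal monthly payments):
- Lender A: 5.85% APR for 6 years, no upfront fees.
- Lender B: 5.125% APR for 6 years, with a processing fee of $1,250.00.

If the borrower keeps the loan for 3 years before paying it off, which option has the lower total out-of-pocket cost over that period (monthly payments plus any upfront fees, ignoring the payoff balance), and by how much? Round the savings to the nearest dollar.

Lender A by $334

Lender A: monthly rate = 5.85%/12 = 0.0048750; payment = 75,000 × 0.0048750 / (1 − (1+0.0048750)^−72) = $1,237.66.
Lender B: monthly rate = 5.125%/12 = 0.0042708; payment = 75,000 × 0.0042708 / (1 − (1+0.0042708)^−72) = $1,212.22.
Over 36 months: Lender A costs 36 × $1,237.66 = $44,555.76; Lender B costs 36 × $1,212.22 + $1,250.00 = $44,889.92.
Lender A is cheaper by $44,889.92 − $44,555.76 = $334.16.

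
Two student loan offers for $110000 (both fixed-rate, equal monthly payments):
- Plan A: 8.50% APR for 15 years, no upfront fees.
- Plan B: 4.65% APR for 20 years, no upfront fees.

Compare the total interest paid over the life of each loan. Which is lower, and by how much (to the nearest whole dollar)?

Plan B by $25,814

Plan A: at 8.50% the monthly rate is 0.0070833, so the payment is 110,000 × 0.0070833 / (1 − 1.0070833^−180) = $1,083.21.
Total interest on Plan A = 180 × $1,083.21 − $110,000 = $84,977.80.
Plan B: monthly rate = 4.65%/12 = 0.0038750; payment = 110,000 × 0.0038750 / (1 − (1+0.0038750)^−240) = $704.85.
Total interest on Plan B = 240 × $704.85 − $110,000 = $59,164.00.
Plan B is lower by $25,813.80.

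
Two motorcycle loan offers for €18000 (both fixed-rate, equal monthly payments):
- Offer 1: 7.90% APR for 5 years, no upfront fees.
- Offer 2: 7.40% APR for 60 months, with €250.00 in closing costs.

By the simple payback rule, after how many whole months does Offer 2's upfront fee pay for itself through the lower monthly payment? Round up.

59 months

Offer 1: monthly rate = 7.9%/12 = 0.0065833; payment = 18,000 × 0.0065833 / (1 − (1+0.0065833)^−60) = €364.11.
Offer 2: at 7.40% the monthly rate is 0.0061667, so the payment is 18,000 × 0.0061667 / (1 − 1.0061667^−60) = €359.83.
Monthly savings = €364.11 − €359.83 = €4.28.
Break-even = €250.00 / €4.28 = 58.41 → 59 months.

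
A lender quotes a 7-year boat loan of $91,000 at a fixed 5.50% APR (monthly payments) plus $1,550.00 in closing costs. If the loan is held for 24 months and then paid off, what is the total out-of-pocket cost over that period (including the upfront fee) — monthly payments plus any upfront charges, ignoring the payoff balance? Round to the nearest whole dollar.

Monthly rate = 5.5%/12 = 0.0045833; payment = 91,000 × 0.0045833 / (1 − (1+0.0045833)^−84) = $1,307.67.
Total outlay = 24 × $1,307.67 + $1,550.00 = $32,934.08.

$32,934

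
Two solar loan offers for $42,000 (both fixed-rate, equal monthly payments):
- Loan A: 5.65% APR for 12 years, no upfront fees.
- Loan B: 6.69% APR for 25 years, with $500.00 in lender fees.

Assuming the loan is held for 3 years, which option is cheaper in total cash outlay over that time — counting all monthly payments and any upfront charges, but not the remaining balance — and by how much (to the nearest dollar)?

Loan A: at 5.65% the monthly rate is 0.0047083, so the payment is 42,000 × 0.0047083 / (1 − 1.0047083^−144) = $402.29.
Loan B: monthly rate = 6.69%/12 = 0.0055750; payment = 42,000 × 0.0055750 / (1 − (1+0.0055750)^−300) = $288.59.
Over 36 months: Loan A costs 36 × $402.29 = $14,482.44; Loan B costs 36 × $288.59 + $500.00 = $10,889.24.
Loan B is cheaper by $14,482.44 − $10,889.24 = $3,593.20.

Loan B by $3,593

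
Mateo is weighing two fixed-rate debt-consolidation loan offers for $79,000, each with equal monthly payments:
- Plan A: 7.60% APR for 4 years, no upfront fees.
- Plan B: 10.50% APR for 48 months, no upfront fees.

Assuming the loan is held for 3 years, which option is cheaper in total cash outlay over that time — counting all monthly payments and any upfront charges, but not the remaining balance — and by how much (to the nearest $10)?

Plan A by $3,920

Plan A: at 7.60% the monthly rate is 0.0063333, so the payment is 79,000 × 0.0063333 / (1 − 1.0063333^−48) = $1,913.82.
Plan B: at 10.50% the monthly rate is 0.0087500, so the payment is 79,000 × 0.0087500 / (1 − 1.0087500^−48) = $2,022.67.
Over 36 months: Plan A costs 36 × $1,913.82 = $68,897.52; Plan B costs 36 × $2,022.67 = $72,816.12.
Plan A is cheaper by $72,816.12 − $68,897.52 = $3,918.60.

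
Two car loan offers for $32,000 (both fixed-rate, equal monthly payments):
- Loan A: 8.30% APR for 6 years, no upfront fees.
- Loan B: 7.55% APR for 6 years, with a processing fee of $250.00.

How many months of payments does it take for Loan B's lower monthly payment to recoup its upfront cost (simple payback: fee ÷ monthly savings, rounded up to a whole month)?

Loan A: at 8.30% the monthly rate is 0.0069167, so the payment is 32,000 × 0.0069167 / (1 − 1.0069167^−72) = $565.76.
Loan B: monthly rate = 7.55%/12 = 0.0062917; payment = 32,000 × 0.0062917 / (1 − (1+0.0062917)^−72) = $554.06.
Monthly savings = $565.76 − $554.06 = $11.70.
Break-even = $250.00 / $11.70 = 21.37 → 22 months.

22 months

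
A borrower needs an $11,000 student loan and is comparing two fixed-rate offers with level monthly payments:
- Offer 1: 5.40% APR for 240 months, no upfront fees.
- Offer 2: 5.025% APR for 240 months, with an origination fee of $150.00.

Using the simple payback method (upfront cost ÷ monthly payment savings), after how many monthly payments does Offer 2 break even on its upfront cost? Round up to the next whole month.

Offer 1: at 5.40% the monthly rate is 0.0045000, so the payment is 11,000 × 0.0045000 / (1 − 1.0045000^−240) = $75.05.
Offer 2: at 5.025% the monthly rate is 0.0041875, so the payment is 11,000 × 0.0041875 / (1 − 1.0041875^−240) = $72.75.
Monthly savings = $75.05 − $72.75 = $2.30.
Break-even = $150.00 / $2.30 = 65.22 → 66 months.

66 months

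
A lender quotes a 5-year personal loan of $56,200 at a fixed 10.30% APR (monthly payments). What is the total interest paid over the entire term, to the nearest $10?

$15,940

Monthly rate = 10.3%/12 = 0.0085833; payment = 56,200 × 0.0085833 / (1 − (1+0.0085833)^−60) = $1,202.40.
Total paid = 60 × $1,202.40 = $72,144.00; interest = $72,144.00 − $56,200 = $15,944.00.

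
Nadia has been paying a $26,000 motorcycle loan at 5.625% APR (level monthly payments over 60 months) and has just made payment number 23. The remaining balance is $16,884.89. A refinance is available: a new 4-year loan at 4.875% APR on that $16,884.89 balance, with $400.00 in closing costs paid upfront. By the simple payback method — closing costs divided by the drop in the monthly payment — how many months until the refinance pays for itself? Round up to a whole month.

4 months

Current payment = 26,000 × 5.625%/12 / (1 − (1+0.0046875)^−60) = $498.13.
Refinanced payment = 16,884.89 × 0.0040625 / (1 − (1+0.0040625)^−48) = $387.89.
Monthly savings = $498.13 − $387.89 = $110.24.
Break-even = $400.00 / $110.24 = 3.63 → 4 months.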